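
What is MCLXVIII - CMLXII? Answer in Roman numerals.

MCLXVIII = 1168
CMLXII = 962
1168 - 962 = 206

CCVI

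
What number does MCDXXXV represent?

MCDXXXV: M=1000, CD=400, X=10, X=10, X=10, V=5
1000 + 400 + 10 + 10 + 10 + 5 = 1435

1435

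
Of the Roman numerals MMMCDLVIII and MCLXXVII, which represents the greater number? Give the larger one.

MMMCDLVIII = 3458
MCLXXVII = 1177
3458 is larger

MMMCDLVIII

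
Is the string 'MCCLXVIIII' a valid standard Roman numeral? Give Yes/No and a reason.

'MCCLXVIIII': More than 3 consecutive I's

No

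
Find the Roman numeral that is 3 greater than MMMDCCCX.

MMMDCCCX = 3810
3810 + 3 = 3813

MMMDCCCXIII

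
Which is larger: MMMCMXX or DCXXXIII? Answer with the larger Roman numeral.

MMMCMXX = 3920
DCXXXIII = 633
3920 is larger

MMMCMXX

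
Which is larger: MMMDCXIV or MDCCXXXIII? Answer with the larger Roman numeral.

MMMDCXIV = 3614
MDCCXXXIII = 1733
3614 is larger

MMMDCXIV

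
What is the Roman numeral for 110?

Convert 110 to Roman numerals:
  110 contains 1×100 (C)
  10 contains 1×10 (X)

CX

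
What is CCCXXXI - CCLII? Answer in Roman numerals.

CCCXXXI = 331
CCLII = 252
331 - 252 = 79

LXXIX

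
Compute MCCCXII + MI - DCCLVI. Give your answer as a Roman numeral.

MCCCXII = 1312, MI = 1001, DCCLVI = 756
1312 + 1001 = 2313
2313 - 756 = 1557

MDLVII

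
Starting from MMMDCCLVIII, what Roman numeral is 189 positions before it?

MMMDCCLVIII = 3758
3758 - 189 = 3569

MMMDLXIX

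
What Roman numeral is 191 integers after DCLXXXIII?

DCLXXXIII = 683
683 + 191 = 874

DCCCLXXIV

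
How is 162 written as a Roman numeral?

Convert 162 to Roman numerals:
  162 contains 1×100 (C)
  62 contains 1×50 (L)
  12 contains 1×10 (X)
  2 contains 2×1 (II)

CLXII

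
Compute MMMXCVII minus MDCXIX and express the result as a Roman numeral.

MMMXCVII = 3097
MDCXIX = 1619
3097 - 1619 = 1478

MCDLXXVIII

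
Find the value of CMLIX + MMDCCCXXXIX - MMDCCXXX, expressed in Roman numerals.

CMLIX = 959, MMDCCCXXXIX = 2839, MMDCCXXX = 2730
959 + 2839 = 3798
3798 - 2730 = 1068

MLXVIII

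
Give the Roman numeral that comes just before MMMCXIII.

MMMCXIII = 3113; previous is 3112

MMMCXII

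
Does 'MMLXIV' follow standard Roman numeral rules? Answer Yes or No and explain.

'MMLXIV': Check the rules: uses only the symbols I, V, X, L, C, D, M; no symbol is repeated more than three times in a row; V, L and D each appear at most once; the only place a smaller symbol precedes a larger one is the allowed subtractive pair IV, the symbol right after such a pair (if any) is smaller than the pair's first symbol, and otherwise the values never increase from left to right. Value: M (1000) + M (1000) + L (50) + X (10) + IV (4) = 2064. So it is a valid standard Roman numeral.

Yes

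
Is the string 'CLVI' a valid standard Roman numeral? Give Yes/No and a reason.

'CLVI': Check the rules: uses only the symbols I, V, X, L, C, D, M; no symbol is repeated more than three times in a row; V, L and D each appear at most once; no smaller symbol precedes a larger one (values never increase from left to right). Value: C (100) + L (50) + V (5) + I (1) = 156. So it is a valid standard Roman numeral.

Yes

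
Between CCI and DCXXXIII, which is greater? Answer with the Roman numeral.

CCI = 201
DCXXXIII = 633
633 is larger

DCXXXIII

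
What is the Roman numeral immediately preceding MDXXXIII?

MDXXXIII = 1533, so the previous integer is 1533 - 1 = 1532

MDXXXII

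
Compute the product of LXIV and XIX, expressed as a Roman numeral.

LXIV = 64
XIX = 19
64 × 19 = 1216

MCCXVI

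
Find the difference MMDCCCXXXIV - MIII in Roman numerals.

MMDCCCXXXIV = 2834
MIII = 1003
2834 - 1003 = 1831

MDCCCXXXI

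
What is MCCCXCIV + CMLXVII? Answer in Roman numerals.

MCCCXCIV = 1394
CMLXVII = 967
1394 + 967 = 2361

MMCCCLXI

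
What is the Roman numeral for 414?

Convert 414 to Roman numerals:
  414 contains 1×400 (CD)
  14 contains 1×10 (X)
  4 contains 1×4 (IV)

CDXIV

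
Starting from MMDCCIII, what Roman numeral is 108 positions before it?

MMDCCIII = 2703
2703 - 108 = 2595

MMDXCV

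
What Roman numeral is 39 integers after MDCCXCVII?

MDCCXCVII = 1797
1797 + 39 = 1836

MDCCCXXXVI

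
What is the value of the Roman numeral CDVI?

CDVI: CD=400, V=5, I=1
400 + 5 + 1 = 406

406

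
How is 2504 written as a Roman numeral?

Convert 2504 to Roman numerals:
  2504 contains 2×1000 (MM)
  504 contains 1×500 (D)
  4 contains 1×4 (IV)

MMDIV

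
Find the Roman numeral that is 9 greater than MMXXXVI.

MMXXXVI = 2036
2036 + 9 = 2045

MMXLV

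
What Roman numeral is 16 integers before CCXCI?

CCXCI = 291
291 - 16 = 275

CCLXXV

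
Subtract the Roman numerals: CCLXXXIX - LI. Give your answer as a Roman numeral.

CCLXXXIX = 289
LI = 51
289 - 51 = 238

CCXXXVIII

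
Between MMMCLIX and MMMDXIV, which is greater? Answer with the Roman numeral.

MMMCLIX = 3159
MMMDXIV = 3514
3514 is larger

MMMDXIV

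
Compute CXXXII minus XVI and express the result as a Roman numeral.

CXXXII = 132
XVI = 16
132 - 16 = 116

CXVI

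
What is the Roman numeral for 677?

Convert 677 to Roman numerals:
  677 contains 1×500 (D)
  177 contains 1×100 (C)
  77 contains 1×50 (L)
  27 contains 2×10 (XX)
  7 contains 1×5 (V)
  2 contains 2×1 (II)

DCLXXVII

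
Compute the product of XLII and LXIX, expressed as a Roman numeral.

XLII = 42
LXIX = 69
42 × 69 = 2898

MMDCCCXCVIII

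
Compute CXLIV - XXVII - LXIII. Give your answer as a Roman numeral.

CXLIV = 144, XXVII = 27, LXIII = 63
144 - 27 = 117
117 - 63 = 54

LIV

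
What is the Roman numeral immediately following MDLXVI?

MDLXVI = 1566; next is 1567

MDLXVII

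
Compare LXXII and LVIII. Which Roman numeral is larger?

LXXII = 72
LVIII = 58
72 is larger

LXXII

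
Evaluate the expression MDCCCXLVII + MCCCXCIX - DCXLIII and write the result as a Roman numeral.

MDCCCXLVII = 1847, MCCCXCIX = 1399, DCXLIII = 643
1847 + 1399 = 3246
3246 - 643 = 2603

MMDCIII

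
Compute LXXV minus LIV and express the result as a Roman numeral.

LXXV = 75
LIV = 54
75 - 54 = 21

XXI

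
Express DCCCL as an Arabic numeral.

DCCCL: D=500, C=100, C=100, C=100, L=50
500 + 100 + 100 + 100 + 50 = 850

850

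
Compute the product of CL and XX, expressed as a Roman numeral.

CL = 150
XX = 20
150 × 20 = 3000

MMM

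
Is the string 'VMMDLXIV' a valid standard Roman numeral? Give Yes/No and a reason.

'VMMDLXIV': V should not appear more than once

No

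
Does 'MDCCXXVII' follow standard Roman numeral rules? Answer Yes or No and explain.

'MDCCXXVII': Check the rules: uses only the symbols I, V, X, L, C, D, M; no symbol is repeated more than three times in a row; V, L and D each appear at most once; no smaller symbol precedes a larger one (values never increase from left to right). Value: M (1000) + D (500) + C (100) + C (100) + X (10) + X (10) + V (5) + I (1) + I (1) = 1727. So it is a valid standard Roman numeral.

Yes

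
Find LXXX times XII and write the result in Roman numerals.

LXXX = 80
XII = 12
80 × 12 = 960

CMLX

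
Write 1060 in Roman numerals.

Convert 1060 to Roman numerals:
  1060 contains 1×1000 (M)
  60 contains 1×50 (L)
  10 contains 1×10 (X)

MLX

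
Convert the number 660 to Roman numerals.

Convert 660 to Roman numerals:
  660 contains 1×500 (D)
  160 contains 1×100 (C)
  60 contains 1×50 (L)
  10 contains 1×10 (X)

DCLX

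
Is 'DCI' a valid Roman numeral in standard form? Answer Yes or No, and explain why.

'DCI': Check the rules: uses only the symbols I, V, X, L, C, D, M; no symbol is repeated more than three times in a row; V, L and D each appear at most once; no smaller symbol precedes a larger one (values never increase from left to right). Value: D (500) + C (100) + I (1) = 601. So it is a valid standard Roman numeral.

Yes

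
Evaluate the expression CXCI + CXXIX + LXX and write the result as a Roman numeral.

CXCI = 191, CXXIX = 129, LXX = 70
191 + 129 = 320
320 + 70 = 390

CCCXC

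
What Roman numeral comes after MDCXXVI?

MDCXXVI = 1626; next is 1627

MDCXXVII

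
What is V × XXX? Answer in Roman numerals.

V = 5
XXX = 30
5 × 30 = 150

CL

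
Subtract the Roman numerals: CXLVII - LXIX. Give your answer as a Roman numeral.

CXLVII = 147
LXIX = 69
147 - 69 = 78

LXXVIII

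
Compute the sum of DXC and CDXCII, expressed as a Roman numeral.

DXC = 590
CDXCII = 492
590 + 492 = 1082

MLXXXII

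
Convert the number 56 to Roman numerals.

Convert 56 to Roman numerals:
  56 contains 1×50 (L)
  6 contains 1×5 (V)
  1 contains 1×1 (I)

LVI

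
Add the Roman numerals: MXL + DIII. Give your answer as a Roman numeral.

MXL = 1040
DIII = 503
1040 + 503 = 1543

MDXLIII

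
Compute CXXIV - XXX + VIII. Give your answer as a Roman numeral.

CXXIV = 124, XXX = 30, VIII = 8
124 - 30 = 94
94 + 8 = 102

CII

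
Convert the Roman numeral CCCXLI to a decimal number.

CCCXLI: C=100, C=100, C=100, XL=40, I=1
100 + 100 + 100 + 40 + 1 = 341

341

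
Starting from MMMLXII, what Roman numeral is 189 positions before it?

MMMLXII = 3062
3062 - 189 = 2873

MMDCCCLXXIII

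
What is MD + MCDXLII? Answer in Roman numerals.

MD = 1500
MCDXLII = 1442
1500 + 1442 = 2942

MMCMXLII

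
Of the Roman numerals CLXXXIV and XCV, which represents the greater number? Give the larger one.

CLXXXIV = 184
XCV = 95
184 is larger

CLXXXIV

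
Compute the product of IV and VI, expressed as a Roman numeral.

IV = 4
VI = 6
4 × 6 = 24

XXIV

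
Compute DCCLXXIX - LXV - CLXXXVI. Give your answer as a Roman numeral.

DCCLXXIX = 779, LXV = 65, CLXXXVI = 186
779 - 65 = 714
714 - 186 = 528

DXXVIII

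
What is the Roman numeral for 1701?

Convert 1701 to Roman numerals:
  1701 contains 1×1000 (M)
  701 contains 1×500 (D)
  201 contains 2×100 (CC)
  1 contains 1×1 (I)

MDCCI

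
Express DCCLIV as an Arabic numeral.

DCCLIV: D=500, C=100, C=100, L=50, IV=4
500 + 100 + 100 + 50 + 4 = 754

754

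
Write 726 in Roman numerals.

Convert 726 to Roman numerals:
  726 contains 1×500 (D)
  226 contains 2×100 (CC)
  26 contains 2×10 (XX)
  6 contains 1×5 (V)
  1 contains 1×1 (I)

DCCXXVI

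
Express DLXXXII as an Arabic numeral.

DLXXXII: D=500, L=50, X=10, X=10, X=10, I=1, I=1
500 + 50 + 10 + 10 + 10 + 1 + 1 = 582

582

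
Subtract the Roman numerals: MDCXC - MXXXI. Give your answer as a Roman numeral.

MDCXC = 1690
MXXXI = 1031
1690 - 1031 = 659

DCLIX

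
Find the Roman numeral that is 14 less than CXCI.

CXCI = 191
191 - 14 = 177

CLXXVII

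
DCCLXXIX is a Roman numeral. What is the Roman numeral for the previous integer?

DCCLXXIX = 779, so the previous integer is 779 - 1 = 778

DCCLXXVIII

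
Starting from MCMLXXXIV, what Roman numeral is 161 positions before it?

MCMLXXXIV = 1984
1984 - 161 = 1823

MDCCCXXIII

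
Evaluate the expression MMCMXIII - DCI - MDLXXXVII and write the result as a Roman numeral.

MMCMXIII = 2913, DCI = 601, MDLXXXVII = 1587
2913 - 601 = 2312
2312 - 1587 = 725

DCCXXV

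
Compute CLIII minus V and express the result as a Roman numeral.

CLIII = 153
V = 5
153 - 5 = 148

CXLVIII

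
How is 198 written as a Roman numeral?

Convert 198 to Roman numerals:
  198 contains 1×100 (C)
  98 contains 1×90 (XC)
  8 contains 1×5 (V)
  3 contains 3×1 (III)

CXCVIII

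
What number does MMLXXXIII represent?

MMLXXXIII: M=1000, M=1000, L=50, X=10, X=10, X=10, I=1, I=1, I=1
1000 + 1000 + 50 + 10 + 10 + 10 + 1 + 1 + 1 = 2083

2083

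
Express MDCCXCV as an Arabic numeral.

MDCCXCV: M=1000, D=500, C=100, C=100, XC=90, V=5
1000 + 500 + 100 + 100 + 90 + 5 = 1795

1795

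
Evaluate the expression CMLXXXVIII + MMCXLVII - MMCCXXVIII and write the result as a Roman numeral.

CMLXXXVIII = 988, MMCXLVII = 2147, MMCCXXVIII = 2228
988 + 2147 = 3135
3135 - 2228 = 907

CMVII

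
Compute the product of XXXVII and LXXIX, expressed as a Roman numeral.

XXXVII = 37
LXXIX = 79
37 × 79 = 2923

MMCMXXIII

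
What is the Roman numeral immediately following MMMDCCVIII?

MMMDCCVIII = 3708, so the next integer is 3708 + 1 = 3709

MMMDCCIX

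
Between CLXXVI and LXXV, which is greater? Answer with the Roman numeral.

CLXXVI = 176
LXXV = 75
176 is larger

CLXXVI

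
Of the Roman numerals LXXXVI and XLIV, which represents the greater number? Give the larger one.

LXXXVI = 86
XLIV = 44
86 is larger

LXXXVI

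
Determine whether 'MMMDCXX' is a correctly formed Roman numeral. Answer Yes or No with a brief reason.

'MMMDCXX': Check the rules: uses only the symbols I, V, X, L, C, D, M; no symbol is repeated more than three times in a row; V, L and D each appear at most once; no smaller symbol precedes a larger one (values never increase from left to right). Value: M (1000) + M (1000) + M (1000) + D (500) + C (100) + X (10) + X (10) = 3620. So it is a valid standard Roman numeral.

Yes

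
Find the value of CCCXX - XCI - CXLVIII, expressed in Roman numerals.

CCCXX = 320, XCI = 91, CXLVIII = 148
320 - 91 = 229
229 - 148 = 81

LXXXI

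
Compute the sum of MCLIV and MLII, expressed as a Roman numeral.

MCLIV = 1154
MLII = 1052
1154 + 1052 = 2206

MMCCVI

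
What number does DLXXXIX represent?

DLXXXIX: D=500, L=50, X=10, X=10, X=10, IX=9
500 + 50 + 10 + 10 + 10 + 9 = 589

589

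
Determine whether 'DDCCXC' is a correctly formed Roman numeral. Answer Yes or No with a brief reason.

'DDCCXC': D should not appear more than once

No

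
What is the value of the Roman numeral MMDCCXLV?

MMDCCXLV: M=1000, M=1000, D=500, C=100, C=100, XL=40, V=5
1000 + 1000 + 500 + 100 + 100 + 40 + 5 = 2745

2745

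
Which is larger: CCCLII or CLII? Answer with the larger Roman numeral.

CCCLII = 352
CLII = 152
352 is larger

CCCLII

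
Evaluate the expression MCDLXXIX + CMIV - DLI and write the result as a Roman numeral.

MCDLXXIX = 1479, CMIV = 904, DLI = 551
1479 + 904 = 2383
2383 - 551 = 1832

MDCCCXXXII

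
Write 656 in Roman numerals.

Convert 656 to Roman numerals:
  656 contains 1×500 (D)
  156 contains 1×100 (C)
  56 contains 1×50 (L)
  6 contains 1×5 (V)
  1 contains 1×1 (I)

DCLVI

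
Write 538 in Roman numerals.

Convert 538 to Roman numerals:
  538 contains 1×500 (D)
  38 contains 3×10 (XXX)
  8 contains 1×5 (V)
  3 contains 3×1 (III)

DXXXVIII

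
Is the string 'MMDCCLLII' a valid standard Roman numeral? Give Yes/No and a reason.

'MMDCCLLII': L should not appear more than once

No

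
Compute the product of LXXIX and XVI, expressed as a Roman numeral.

LXXIX = 79
XVI = 16
79 × 16 = 1264

MCCLXIV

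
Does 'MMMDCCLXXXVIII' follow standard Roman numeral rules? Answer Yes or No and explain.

'MMMDCCLXXXVIII': Check the rules: uses only the symbols I, V, X, L, C, D, M; no symbol is repeated more than three times in a row; V, L and D each appear at most once; no smaller symbol precedes a larger one (values never increase from left to right). Value: M (1000) + M (1000) + M (1000) + D (500) + C (100) + C (100) + L (50) + X (10) + X (10) + X (10) + V (5) + I (1) + I (1) + I (1) = 3788. So it is a valid standard Roman numeral.

Yes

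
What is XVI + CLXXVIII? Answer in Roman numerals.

XVI = 16
CLXXVIII = 178
16 + 178 = 194

CXCIV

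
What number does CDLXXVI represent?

CDLXXVI: CD=400, L=50, X=10, X=10, V=5, I=1
400 + 50 + 10 + 10 + 5 + 1 = 476

476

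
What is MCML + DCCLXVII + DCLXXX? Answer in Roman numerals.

MCML = 1950, DCCLXVII = 767, DCLXXX = 680
1950 + 767 = 2717
2717 + 680 = 3397

MMMCCCXCVII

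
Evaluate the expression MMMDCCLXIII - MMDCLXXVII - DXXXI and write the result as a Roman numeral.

MMMDCCLXIII = 3763, MMDCLXXVII = 2677, DXXXI = 531
3763 - 2677 = 1086
1086 - 531 = 555

DLV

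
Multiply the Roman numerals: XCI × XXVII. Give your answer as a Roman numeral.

XCI = 91
XXVII = 27
91 × 27 = 2457

MMCDLVII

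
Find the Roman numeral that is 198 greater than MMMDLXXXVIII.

MMMDLXXXVIII = 3588
3588 + 198 = 3786

MMMDCCLXXXVI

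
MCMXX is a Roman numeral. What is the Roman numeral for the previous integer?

MCMXX = 1920; previous is 1919

MCMXIX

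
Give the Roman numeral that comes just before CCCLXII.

CCCLXII = 362, so the previous integer is 362 - 1 = 361

CCCLXI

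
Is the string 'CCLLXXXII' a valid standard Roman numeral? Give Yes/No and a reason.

'CCLLXXXII': L should not appear more than once

No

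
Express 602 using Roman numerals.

Convert 602 to Roman numerals:
  602 contains 1×500 (D)
  102 contains 1×100 (C)
  2 contains 2×1 (II)

DCII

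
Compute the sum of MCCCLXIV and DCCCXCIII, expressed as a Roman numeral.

MCCCLXIV = 1364
DCCCXCIII = 893
1364 + 893 = 2257

MMCCLVII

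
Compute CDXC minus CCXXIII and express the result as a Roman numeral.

CDXC = 490
CCXXIII = 223
490 - 223 = 267

CCLXVII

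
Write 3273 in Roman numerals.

Convert 3273 to Roman numerals:
  3273 contains 3×1000 (MMM)
  273 contains 2×100 (CC)
  73 contains 1×50 (L)
  23 contains 2×10 (XX)
  3 contains 3×1 (III)

MMMCCLXXIII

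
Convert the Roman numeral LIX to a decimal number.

LIX: L=50, IX=9
50 + 9 = 59

59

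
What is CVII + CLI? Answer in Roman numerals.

CVII = 107
CLI = 151
107 + 151 = 258

CCLVIII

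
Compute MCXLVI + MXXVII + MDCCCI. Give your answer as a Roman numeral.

MCXLVI = 1146, MXXVII = 1027, MDCCCI = 1801
1146 + 1027 = 2173
2173 + 1801 = 3974

MMMCMLXXIV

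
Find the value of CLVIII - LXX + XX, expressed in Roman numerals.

CLVIII = 158, LXX = 70, XX = 20
158 - 70 = 88
88 + 20 = 108

CVIII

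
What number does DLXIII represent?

DLXIII: D=500, L=50, X=10, I=1, I=1, I=1
500 + 50 + 10 + 1 + 1 + 1 = 563

563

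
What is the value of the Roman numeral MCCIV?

MCCIV: M=1000, C=100, C=100, IV=4
1000 + 100 + 100 + 4 = 1204

1204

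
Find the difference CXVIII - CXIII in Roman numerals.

CXVIII = 118
CXIII = 113
118 - 113 = 5

V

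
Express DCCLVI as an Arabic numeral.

DCCLVI: D=500, C=100, C=100, L=50, V=5, I=1
500 + 100 + 100 + 50 + 5 + 1 = 756

756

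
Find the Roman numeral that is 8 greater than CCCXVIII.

CCCXVIII = 318
318 + 8 = 326

CCCXXVI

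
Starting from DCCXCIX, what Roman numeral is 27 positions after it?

DCCXCIX = 799
799 + 27 = 826

DCCCXXVI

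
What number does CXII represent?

CXII: C=100, X=10, I=1, I=1
100 + 10 + 1 + 1 = 112

112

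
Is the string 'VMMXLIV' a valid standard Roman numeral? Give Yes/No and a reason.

'VMMXLIV': V should not appear more than once

No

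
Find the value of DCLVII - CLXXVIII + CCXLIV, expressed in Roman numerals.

DCLVII = 657, CLXXVIII = 178, CCXLIV = 244
657 - 178 = 479
479 + 244 = 723

DCCXXIII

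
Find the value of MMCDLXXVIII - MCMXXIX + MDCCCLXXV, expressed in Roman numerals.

MMCDLXXVIII = 2478, MCMXXIX = 1929, MDCCCLXXV = 1875
2478 - 1929 = 549
549 + 1875 = 2424

MMCDXXIV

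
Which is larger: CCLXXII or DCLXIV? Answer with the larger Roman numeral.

CCLXXII = 272
DCLXIV = 664
664 is larger

DCLXIV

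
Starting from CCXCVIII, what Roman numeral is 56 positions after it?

CCXCVIII = 298
298 + 56 = 354

CCCLIV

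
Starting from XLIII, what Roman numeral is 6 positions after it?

XLIII = 43
43 + 6 = 49

XLIX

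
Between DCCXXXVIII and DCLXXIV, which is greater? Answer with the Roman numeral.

DCCXXXVIII = 738
DCLXXIV = 674
738 is larger

DCCXXXVIII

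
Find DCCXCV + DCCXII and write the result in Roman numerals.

DCCXCV = 795
DCCXII = 712
795 + 712 = 1507

MDVII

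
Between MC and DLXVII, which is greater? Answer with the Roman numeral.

MC = 1100
DLXVII = 567
1100 is larger

MC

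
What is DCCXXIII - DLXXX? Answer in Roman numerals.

DCCXXIII = 723
DLXXX = 580
723 - 580 = 143

CXLIII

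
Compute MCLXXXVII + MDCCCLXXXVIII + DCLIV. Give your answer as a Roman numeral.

MCLXXXVII = 1187, MDCCCLXXXVIII = 1888, DCLIV = 654
1187 + 1888 = 3075
3075 + 654 = 3729

MMMDCCXXIX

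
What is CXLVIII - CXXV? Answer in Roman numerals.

CXLVIII = 148
CXXV = 125
148 - 125 = 23

XXIII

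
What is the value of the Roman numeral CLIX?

CLIX: C=100, L=50, IX=9
100 + 50 + 9 = 159

159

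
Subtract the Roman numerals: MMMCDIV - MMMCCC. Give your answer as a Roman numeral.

MMMCDIV = 3404
MMMCCC = 3300
3404 - 3300 = 104

CIV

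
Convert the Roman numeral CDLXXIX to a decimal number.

CDLXXIX: CD=400, L=50, X=10, X=10, IX=9
400 + 50 + 10 + 10 + 9 = 479

479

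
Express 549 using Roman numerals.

Convert 549 to Roman numerals:
  549 contains 1×500 (D)
  49 contains 1×40 (XL)
  9 contains 1×9 (IX)

DXLIX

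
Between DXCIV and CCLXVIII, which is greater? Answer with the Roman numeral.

DXCIV = 594
CCLXVIII = 268
594 is larger

DXCIV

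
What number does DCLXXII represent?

DCLXXII: D=500, C=100, L=50, X=10, X=10, I=1, I=1
500 + 100 + 50 + 10 + 10 + 1 + 1 = 672

672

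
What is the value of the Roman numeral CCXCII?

CCXCII: C=100, C=100, XC=90, I=1, I=1
100 + 100 + 90 + 1 + 1 = 292

292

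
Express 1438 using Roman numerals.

Convert 1438 to Roman numerals:
  1438 contains 1×1000 (M)
  438 contains 1×400 (CD)
  38 contains 3×10 (XXX)
  8 contains 1×5 (V)
  3 contains 3×1 (III)

MCDXXXVIII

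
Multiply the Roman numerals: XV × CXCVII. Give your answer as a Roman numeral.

XV = 15
CXCVII = 197
15 × 197 = 2955

MMCMLV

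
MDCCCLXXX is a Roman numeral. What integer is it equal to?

MDCCCLXXX: M=1000, D=500, C=100, C=100, C=100, L=50, X=10, X=10, X=10
1000 + 500 + 100 + 100 + 100 + 50 + 10 + 10 + 10 = 1880

1880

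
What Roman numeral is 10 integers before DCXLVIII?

DCXLVIII = 648
648 - 10 = 638

DCXXXVIII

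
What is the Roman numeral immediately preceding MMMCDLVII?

MMMCDLVII = 3457, so the previous integer is 3457 - 1 = 3456

MMMCDLVI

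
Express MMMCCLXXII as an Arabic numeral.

MMMCCLXXII: M=1000, M=1000, M=1000, C=100, C=100, L=50, X=10, X=10, I=1, I=1
1000 + 1000 + 1000 + 100 + 100 + 50 + 10 + 10 + 1 + 1 = 3272

3272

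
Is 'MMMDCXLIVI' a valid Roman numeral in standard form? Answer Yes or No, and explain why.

'MMMDCXLIVI': I cannot come right after the subtractive pair IV: once I is subtracted in IV, the next symbol must be smaller than I

No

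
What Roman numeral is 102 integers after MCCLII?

MCCLII = 1252
1252 + 102 = 1354

MCCCLIV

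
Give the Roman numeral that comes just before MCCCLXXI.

MCCCLXXI = 1371, so the previous integer is 1371 - 1 = 1370

MCCCLXX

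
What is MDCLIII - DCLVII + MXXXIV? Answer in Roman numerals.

MDCLIII = 1653, DCLVII = 657, MXXXIV = 1034
1653 - 657 = 996
996 + 1034 = 2030

MMXXX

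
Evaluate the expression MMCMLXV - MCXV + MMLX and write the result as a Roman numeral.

MMCMLXV = 2965, MCXV = 1115, MMLX = 2060
2965 - 1115 = 1850
1850 + 2060 = 3910

MMMCMX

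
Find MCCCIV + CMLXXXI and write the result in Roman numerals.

MCCCIV = 1304
CMLXXXI = 981
1304 + 981 = 2285

MMCCLXXXV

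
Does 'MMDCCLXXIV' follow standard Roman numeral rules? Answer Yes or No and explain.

'MMDCCLXXIV': Check the rules: uses only the symbols I, V, X, L, C, D, M; no symbol is repeated more than three times in a row; V, L and D each appear at most once; the only place a smaller symbol precedes a larger one is the allowed subtractive pair IV, the symbol right after such a pair (if any) is smaller than the pair's first symbol, and otherwise the values never increase from left to right. Value: M (1000) + M (1000) + D (500) + C (100) + C (100) + L (50) + X (10) + X (10) + IV (4) = 2774. So it is a valid standard Roman numeral.

Yes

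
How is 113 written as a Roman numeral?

Convert 113 to Roman numerals:
  113 contains 1×100 (C)
  13 contains 1×10 (X)
  3 contains 3×1 (III)

CXIII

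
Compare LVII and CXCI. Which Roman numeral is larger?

LVII = 57
CXCI = 191
191 is larger

CXCI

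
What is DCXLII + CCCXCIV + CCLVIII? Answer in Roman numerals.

DCXLII = 642, CCCXCIV = 394, CCLVIII = 258
642 + 394 = 1036
1036 + 258 = 1294

MCCXCIV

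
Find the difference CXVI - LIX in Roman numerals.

CXVI = 116
LIX = 59
116 - 59 = 57

LVII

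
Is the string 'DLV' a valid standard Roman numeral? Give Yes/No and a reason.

'DLV': Check the rules: uses only the symbols I, V, X, L, C, D, M; no symbol is repeated more than three times in a row; V, L and D each appear at most once; no smaller symbol precedes a larger one (values never increase from left to right). Value: D (500) + L (50) + V (5) = 555. So it is a valid standard Roman numeral.

Yes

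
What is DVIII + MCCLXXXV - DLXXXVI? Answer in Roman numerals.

DVIII = 508, MCCLXXXV = 1285, DLXXXVI = 586
508 + 1285 = 1793
1793 - 586 = 1207

MCCVII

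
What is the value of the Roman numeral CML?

CML: CM=900, L=50
900 + 50 = 950

950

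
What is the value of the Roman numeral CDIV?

CDIV: CD=400, IV=4
400 + 4 = 404

404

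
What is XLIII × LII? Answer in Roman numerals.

XLIII = 43
LII = 52
43 × 52 = 2236

MMCCXXXVI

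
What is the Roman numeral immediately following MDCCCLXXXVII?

MDCCCLXXXVII = 1887; next is 1888

MDCCCLXXXVIII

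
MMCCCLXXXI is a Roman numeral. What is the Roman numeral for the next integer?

MMCCCLXXXI = 2381; next is 2382

MMCCCLXXXII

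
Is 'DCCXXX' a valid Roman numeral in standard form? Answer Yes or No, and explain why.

'DCCXXX': Check the rules: uses only the symbols I, V, X, L, C, D, M; no symbol is repeated more than three times in a row; V, L and D each appear at most once; no smaller symbol precedes a larger one (values never increase from left to right). Value: D (500) + C (100) + C (100) + X (10) + X (10) + X (10) = 730. So it is a valid standard Roman numeral.

Yes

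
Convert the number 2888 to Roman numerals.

Convert 2888 to Roman numerals:
  2888 contains 2×1000 (MM)
  888 contains 1×500 (D)
  388 contains 3×100 (CCC)
  88 contains 1×50 (L)
  38 contains 3×10 (XXX)
  8 contains 1×5 (V)
  3 contains 3×1 (III)

MMDCCCLXXXVIII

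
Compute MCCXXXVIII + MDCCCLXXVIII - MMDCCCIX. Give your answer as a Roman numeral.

MCCXXXVIII = 1238, MDCCCLXXVIII = 1878, MMDCCCIX = 2809
1238 + 1878 = 3116
3116 - 2809 = 307

CCCVII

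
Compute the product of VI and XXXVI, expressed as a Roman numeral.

VI = 6
XXXVI = 36
6 × 36 = 216

CCXVI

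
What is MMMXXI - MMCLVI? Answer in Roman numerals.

MMMXXI = 3021
MMCLVI = 2156
3021 - 2156 = 865

DCCCLXV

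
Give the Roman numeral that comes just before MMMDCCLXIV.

MMMDCCLXIV = 3764, so the previous integer is 3764 - 1 = 3763

MMMDCCLXIII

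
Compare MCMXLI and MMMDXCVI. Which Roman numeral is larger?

MCMXLI = 1941
MMMDXCVI = 3596
3596 is larger

MMMDXCVI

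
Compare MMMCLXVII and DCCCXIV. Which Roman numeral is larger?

MMMCLXVII = 3167
DCCCXIV = 814
3167 is larger

MMMCLXVII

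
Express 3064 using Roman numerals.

Convert 3064 to Roman numerals:
  3064 contains 3×1000 (MMM)
  64 contains 1×50 (L)
  14 contains 1×10 (X)
  4 contains 1×4 (IV)

MMMLXIV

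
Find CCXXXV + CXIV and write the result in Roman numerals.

CCXXXV = 235
CXIV = 114
235 + 114 = 349

CCCXLIX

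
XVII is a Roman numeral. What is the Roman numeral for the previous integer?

XVII = 17; previous is 16

XVI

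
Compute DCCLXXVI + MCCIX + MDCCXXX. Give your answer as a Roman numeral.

DCCLXXVI = 776, MCCIX = 1209, MDCCXXX = 1730
776 + 1209 = 1985
1985 + 1730 = 3715

MMMDCCXV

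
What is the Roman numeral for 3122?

Convert 3122 to Roman numerals:
  3122 contains 3×1000 (MMM)
  122 contains 1×100 (C)
  22 contains 2×10 (XX)
  2 contains 2×1 (II)

MMMCXXII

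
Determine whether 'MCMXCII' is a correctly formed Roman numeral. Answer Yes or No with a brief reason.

'MCMXCII': Check the rules: uses only the symbols I, V, X, L, C, D, M; no symbol is repeated more than three times in a row; V, L and D each appear at most once; the only places a smaller symbol precedes a larger one are the allowed subtractive pairs CM, XC, the symbol right after such a pair (if any) is smaller than the pair's first symbol, and otherwise the values never increase from left to right. Value: M (1000) + CM (900) + XC (90) + I (1) + I (1) = 1992. So it is a valid standard Roman numeral.

Yes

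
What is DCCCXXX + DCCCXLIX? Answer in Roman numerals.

DCCCXXX = 830
DCCCXLIX = 849
830 + 849 = 1679

MDCLXXIX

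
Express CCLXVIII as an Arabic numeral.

CCLXVIII: C=100, C=100, L=50, X=10, V=5, I=1, I=1, I=1
100 + 100 + 50 + 10 + 5 + 1 + 1 + 1 = 268

268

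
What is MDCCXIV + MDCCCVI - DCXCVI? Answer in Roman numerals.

MDCCXIV = 1714, MDCCCVI = 1806, DCXCVI = 696
1714 + 1806 = 3520
3520 - 696 = 2824

MMDCCCXXIV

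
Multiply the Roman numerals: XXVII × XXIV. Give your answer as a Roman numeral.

XXVII = 27
XXIV = 24
27 × 24 = 648

DCXLVIII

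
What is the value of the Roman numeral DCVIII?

DCVIII: D=500, C=100, V=5, I=1, I=1, I=1
500 + 100 + 5 + 1 + 1 + 1 = 608

608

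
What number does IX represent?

IX: IX=9

9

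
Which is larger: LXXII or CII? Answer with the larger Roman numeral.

LXXII = 72
CII = 102
102 is larger

CII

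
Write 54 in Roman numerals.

Convert 54 to Roman numerals:
  54 contains 1×50 (L)
  4 contains 1×4 (IV)

LIV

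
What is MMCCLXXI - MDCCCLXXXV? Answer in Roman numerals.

MMCCLXXI = 2271
MDCCCLXXXV = 1885
2271 - 1885 = 386

CCCLXXXVI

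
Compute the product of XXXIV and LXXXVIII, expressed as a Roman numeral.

XXXIV = 34
LXXXVIII = 88
34 × 88 = 2992

MMCMXCII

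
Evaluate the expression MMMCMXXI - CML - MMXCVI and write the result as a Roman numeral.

MMMCMXXI = 3921, CML = 950, MMXCVI = 2096
3921 - 950 = 2971
2971 - 2096 = 875

DCCCLXXV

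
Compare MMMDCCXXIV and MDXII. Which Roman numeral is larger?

MMMDCCXXIV = 3724
MDXII = 1512
3724 is larger

MMMDCCXXIV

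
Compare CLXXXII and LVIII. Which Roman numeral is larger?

CLXXXII = 182
LVIII = 58
182 is larger

CLXXXII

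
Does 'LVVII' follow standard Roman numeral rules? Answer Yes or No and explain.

'LVVII': V should not appear more than once

No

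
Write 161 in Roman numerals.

Convert 161 to Roman numerals:
  161 contains 1×100 (C)
  61 contains 1×50 (L)
  11 contains 1×10 (X)
  1 contains 1×1 (I)

CLXI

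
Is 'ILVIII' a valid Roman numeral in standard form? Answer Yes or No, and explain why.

'ILVIII': Invalid subtractive combination: IL

No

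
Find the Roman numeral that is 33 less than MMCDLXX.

MMCDLXX = 2470
2470 - 33 = 2437

MMCDXXXVII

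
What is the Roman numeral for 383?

Convert 383 to Roman numerals:
  383 contains 3×100 (CCC)
  83 contains 1×50 (L)
  33 contains 3×10 (XXX)
  3 contains 3×1 (III)

CCCLXXXIII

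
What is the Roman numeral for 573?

Convert 573 to Roman numerals:
  573 contains 1×500 (D)
  73 contains 1×50 (L)
  23 contains 2×10 (XX)
  3 contains 3×1 (III)

DLXXIII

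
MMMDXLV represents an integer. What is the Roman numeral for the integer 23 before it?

MMMDXLV = 3545
3545 - 23 = 3522

MMMDXXII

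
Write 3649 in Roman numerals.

Convert 3649 to Roman numerals:
  3649 contains 3×1000 (MMM)
  649 contains 1×500 (D)
  149 contains 1×100 (C)
  49 contains 1×40 (XL)
  9 contains 1×9 (IX)

MMMDCXLIX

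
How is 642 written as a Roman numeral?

Convert 642 to Roman numerals:
  642 contains 1×500 (D)
  142 contains 1×100 (C)
  42 contains 1×40 (XL)
  2 contains 2×1 (II)

DCXLII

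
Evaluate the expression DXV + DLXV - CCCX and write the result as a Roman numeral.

DXV = 515, DLXV = 565, CCCX = 310
515 + 565 = 1080
1080 - 310 = 770

DCCLXX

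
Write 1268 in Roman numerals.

Convert 1268 to Roman numerals:
  1268 contains 1×1000 (M)
  268 contains 2×100 (CC)
  68 contains 1×50 (L)
  18 contains 1×10 (X)
  8 contains 1×5 (V)
  3 contains 3×1 (III)

MCCLXVIII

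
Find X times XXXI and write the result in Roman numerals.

X = 10
XXXI = 31
10 × 31 = 310

CCCX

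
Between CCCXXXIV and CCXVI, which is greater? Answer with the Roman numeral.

CCCXXXIV = 334
CCXVI = 216
334 is larger

CCCXXXIV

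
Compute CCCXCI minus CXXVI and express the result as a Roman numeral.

CCCXCI = 391
CXXVI = 126
391 - 126 = 265

CCLXV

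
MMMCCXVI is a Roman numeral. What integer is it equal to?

MMMCCXVI: M=1000, M=1000, M=1000, C=100, C=100, X=10, V=5, I=1
1000 + 1000 + 1000 + 100 + 100 + 10 + 5 + 1 = 3216

3216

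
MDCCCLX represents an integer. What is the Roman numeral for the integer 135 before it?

MDCCCLX = 1860
1860 - 135 = 1725

MDCCXXV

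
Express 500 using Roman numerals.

Convert 500 to Roman numerals:
  500 contains 1×500 (D)

D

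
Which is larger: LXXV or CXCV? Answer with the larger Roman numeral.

LXXV = 75
CXCV = 195
195 is larger

CXCV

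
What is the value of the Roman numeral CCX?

CCX: C=100, C=100, X=10
100 + 100 + 10 = 210

210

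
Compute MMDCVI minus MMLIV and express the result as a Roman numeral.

MMDCVI = 2606
MMLIV = 2054
2606 - 2054 = 552

DLII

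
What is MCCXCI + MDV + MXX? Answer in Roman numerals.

MCCXCI = 1291, MDV = 1505, MXX = 1020
1291 + 1505 = 2796
2796 + 1020 = 3816

MMMDCCCXVI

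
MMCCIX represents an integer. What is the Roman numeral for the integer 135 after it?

MMCCIX = 2209
2209 + 135 = 2344

MMCCCXLIV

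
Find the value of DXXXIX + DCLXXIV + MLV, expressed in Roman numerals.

DXXXIX = 539, DCLXXIV = 674, MLV = 1055
539 + 674 = 1213
1213 + 1055 = 2268

MMCCLXVIII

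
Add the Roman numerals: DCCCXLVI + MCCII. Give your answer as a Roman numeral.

DCCCXLVI = 846
MCCII = 1202
846 + 1202 = 2048

MMXLVIII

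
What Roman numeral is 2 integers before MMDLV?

MMDLV = 2555
2555 - 2 = 2553

MMDLIII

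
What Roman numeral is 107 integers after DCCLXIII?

DCCLXIII = 763
763 + 107 = 870

DCCCLXX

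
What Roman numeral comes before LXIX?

LXIX = 69; previous is 68

LXVIII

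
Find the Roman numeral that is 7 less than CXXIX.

CXXIX = 129
129 - 7 = 122

CXXII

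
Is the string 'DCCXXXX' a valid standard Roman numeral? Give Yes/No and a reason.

'DCCXXXX': More than 3 consecutive X's

No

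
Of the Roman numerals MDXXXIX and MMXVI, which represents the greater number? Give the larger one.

MDXXXIX = 1539
MMXVI = 2016
2016 is larger

MMXVI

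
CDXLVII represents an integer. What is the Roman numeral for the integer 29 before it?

CDXLVII = 447
447 - 29 = 418

CDXVIII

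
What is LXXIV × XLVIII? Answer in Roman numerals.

LXXIV = 74
XLVIII = 48
74 × 48 = 3552

MMMDLII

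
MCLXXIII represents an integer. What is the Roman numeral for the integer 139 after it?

MCLXXIII = 1173
1173 + 139 = 1312

MCCCXII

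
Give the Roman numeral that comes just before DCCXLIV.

DCCXLIV = 744; previous is 743

DCCXLIII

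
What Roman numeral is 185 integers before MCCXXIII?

MCCXXIII = 1223
1223 - 185 = 1038

MXXXVIII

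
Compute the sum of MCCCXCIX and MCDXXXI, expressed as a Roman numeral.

MCCCXCIX = 1399
MCDXXXI = 1431
1399 + 1431 = 2830

MMDCCCXXX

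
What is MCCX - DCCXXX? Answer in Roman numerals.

MCCX = 1210
DCCXXX = 730
1210 - 730 = 480

CDLXXX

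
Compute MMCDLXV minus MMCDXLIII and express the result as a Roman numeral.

MMCDLXV = 2465
MMCDXLIII = 2443
2465 - 2443 = 22

XXII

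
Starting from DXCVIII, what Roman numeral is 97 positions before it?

DXCVIII = 598
598 - 97 = 501

DI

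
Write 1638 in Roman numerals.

Convert 1638 to Roman numerals:
  1638 contains 1×1000 (M)
  638 contains 1×500 (D)
  138 contains 1×100 (C)
  38 contains 3×10 (XXX)
  8 contains 1×5 (V)
  3 contains 3×1 (III)

MDCXXXVIII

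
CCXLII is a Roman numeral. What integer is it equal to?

CCXLII: C=100, C=100, XL=40, I=1, I=1
100 + 100 + 40 + 1 + 1 = 242

242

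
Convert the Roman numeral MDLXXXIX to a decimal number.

MDLXXXIX: M=1000, D=500, L=50, X=10, X=10, X=10, IX=9
1000 + 500 + 50 + 10 + 10 + 10 + 9 = 1589

1589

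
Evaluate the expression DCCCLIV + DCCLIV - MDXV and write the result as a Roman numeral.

DCCCLIV = 854, DCCLIV = 754, MDXV = 1515
854 + 754 = 1608
1608 - 1515 = 93

XCIII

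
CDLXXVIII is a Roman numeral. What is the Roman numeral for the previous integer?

CDLXXVIII = 478, so the previous integer is 478 - 1 = 477

CDLXXVII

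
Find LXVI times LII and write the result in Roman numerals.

LXVI = 66
LII = 52
66 × 52 = 3432

MMMCDXXXII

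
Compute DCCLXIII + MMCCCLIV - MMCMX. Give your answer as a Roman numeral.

DCCLXIII = 763, MMCCCLIV = 2354, MMCMX = 2910
763 + 2354 = 3117
3117 - 2910 = 207

CCVII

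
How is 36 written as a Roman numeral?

Convert 36 to Roman numerals:
  36 contains 3×10 (XXX)
  6 contains 1×5 (V)
  1 contains 1×1 (I)

XXXVI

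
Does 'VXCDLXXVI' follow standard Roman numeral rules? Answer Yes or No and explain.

'VXCDLXXVI': V should not appear more than once

No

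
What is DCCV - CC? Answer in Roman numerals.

DCCV = 705
CC = 200
705 - 200 = 505

DV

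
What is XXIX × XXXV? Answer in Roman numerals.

XXIX = 29
XXXV = 35
29 × 35 = 1015

MXV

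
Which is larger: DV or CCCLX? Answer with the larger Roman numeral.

DV = 505
CCCLX = 360
505 is larger

DV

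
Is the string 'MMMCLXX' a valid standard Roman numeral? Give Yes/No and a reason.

'MMMCLXX': Check the rules: uses only the symbols I, V, X, L, C, D, M; no symbol is repeated more than three times in a row; V, L and D each appear at most once; no smaller symbol precedes a larger one (values never increase from left to right). Value: M (1000) + M (1000) + M (1000) + C (100) + L (50) + X (10) + X (10) = 3170. So it is a valid standard Roman numeral.

Yes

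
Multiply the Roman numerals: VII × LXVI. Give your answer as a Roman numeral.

VII = 7
LXVI = 66
7 × 66 = 462

CDLXII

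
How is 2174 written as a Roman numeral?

Convert 2174 to Roman numerals:
  2174 contains 2×1000 (MM)
  174 contains 1×100 (C)
  74 contains 1×50 (L)
  24 contains 2×10 (XX)
  4 contains 1×4 (IV)

MMCLXXIV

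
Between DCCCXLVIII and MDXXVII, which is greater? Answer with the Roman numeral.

DCCCXLVIII = 848
MDXXVII = 1527
1527 is larger

MDXXVII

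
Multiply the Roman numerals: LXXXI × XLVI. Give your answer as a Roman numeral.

LXXXI = 81
XLVI = 46
81 × 46 = 3726

MMMDCCXXVI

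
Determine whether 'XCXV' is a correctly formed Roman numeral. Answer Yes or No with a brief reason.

'XCXV': X cannot come right after the subtractive pair XC: once X is subtracted in XC, the next symbol must be smaller than X

No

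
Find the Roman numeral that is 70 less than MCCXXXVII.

MCCXXXVII = 1237
1237 - 70 = 1167

MCLXVII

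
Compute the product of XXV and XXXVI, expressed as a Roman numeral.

XXV = 25
XXXVI = 36
25 × 36 = 900

CM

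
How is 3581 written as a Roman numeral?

Convert 3581 to Roman numerals:
  3581 contains 3×1000 (MMM)
  581 contains 1×500 (D)
  81 contains 1×50 (L)
  31 contains 3×10 (XXX)
  1 contains 1×1 (I)

MMMDLXXXI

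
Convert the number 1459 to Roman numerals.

Convert 1459 to Roman numerals:
  1459 contains 1×1000 (M)
  459 contains 1×400 (CD)
  59 contains 1×50 (L)
  9 contains 1×9 (IX)

MCDLIX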